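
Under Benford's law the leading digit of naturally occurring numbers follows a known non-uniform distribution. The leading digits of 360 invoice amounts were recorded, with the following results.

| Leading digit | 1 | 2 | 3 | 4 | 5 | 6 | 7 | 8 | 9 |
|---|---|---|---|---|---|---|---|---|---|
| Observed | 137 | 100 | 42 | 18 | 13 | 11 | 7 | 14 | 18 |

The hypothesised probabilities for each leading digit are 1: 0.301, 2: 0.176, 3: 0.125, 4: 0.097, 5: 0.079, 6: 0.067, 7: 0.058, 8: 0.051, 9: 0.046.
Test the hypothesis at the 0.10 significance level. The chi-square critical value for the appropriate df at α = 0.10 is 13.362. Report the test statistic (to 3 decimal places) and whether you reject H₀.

Expected counts E_i = n·p_i: 360×0.301 = 108.36, 360×0.176 = 63.36, 360×0.125 = 45, 360×0.097 = 34.92, 360×0.079 = 28.44, 360×0.067 = 24.12, 360×0.058 = 20.88, 360×0.051 = 18.36, 360×0.046 = 16.56.
cat         O        E   (O−E)²/E
1         137   108.36     7.5697
2         100    63.36    21.1883
3          42       45     0.2000
4          18    34.92     8.1984
5          13    28.44     8.3823
6          11    24.12     7.1366
7           7    20.88     9.2267
8          14    18.36     1.0354
9          18    16.56     0.1252
Sum = 63.063
df = 8. Since 63.063 > 13.362, we reject H₀.

63.063; reject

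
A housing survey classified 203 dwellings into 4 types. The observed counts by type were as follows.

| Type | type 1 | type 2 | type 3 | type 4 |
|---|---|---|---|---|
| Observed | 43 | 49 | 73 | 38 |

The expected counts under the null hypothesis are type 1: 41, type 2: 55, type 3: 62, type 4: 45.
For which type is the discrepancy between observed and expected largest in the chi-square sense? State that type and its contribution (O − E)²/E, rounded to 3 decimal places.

type 1: (43 − 41)²/41 = 4/41 = 0.0976
type 2: (49 − 55)²/55 = 36/55 = 0.6545
type 3: (73 − 62)²/62 = 121/62 = 1.9516
type 4: (38 − 45)²/45 = 49/45 = 1.0889
The largest term is for type 3: 1.952.

type 3, 1.952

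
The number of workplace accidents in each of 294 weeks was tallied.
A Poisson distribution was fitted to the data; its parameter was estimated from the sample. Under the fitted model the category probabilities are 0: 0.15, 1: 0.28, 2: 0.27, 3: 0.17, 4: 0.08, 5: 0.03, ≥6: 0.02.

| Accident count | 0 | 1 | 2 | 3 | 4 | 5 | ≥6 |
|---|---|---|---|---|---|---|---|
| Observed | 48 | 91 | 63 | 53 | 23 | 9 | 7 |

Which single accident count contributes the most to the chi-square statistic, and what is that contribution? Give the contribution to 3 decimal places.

2, 3.380

Expected counts E_i = n·p_i: 294×0.15 = 44.1, 294×0.28 = 82.32, 294×0.27 = 79.38, 294×0.17 = 49.98, 294×0.08 = 23.52, 294×0.03 = 8.82, 294×0.02 = 5.88.
χ² = (48−44.1)²/44.1 + (91−82.32)²/82.32 + (63−79.38)²/79.38 + (53−49.98)²/49.98 + (23−23.52)²/23.52 + (9−8.82)²/8.82 + (7−5.88)²/5.88
   = 0.3449 + 0.9152 + 3.3800 + 0.1825 + 0.0115 + 0.0037 + 0.2133
The largest term is for 2: 3.380.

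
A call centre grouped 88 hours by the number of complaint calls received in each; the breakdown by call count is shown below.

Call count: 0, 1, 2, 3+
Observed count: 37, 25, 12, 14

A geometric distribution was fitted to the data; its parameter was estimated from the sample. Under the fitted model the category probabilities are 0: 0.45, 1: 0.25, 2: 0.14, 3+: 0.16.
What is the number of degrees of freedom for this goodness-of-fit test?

2

There are k = 4 categories and 1 parameter estimated from the data, so df = 4 − 1 − 1 = 2.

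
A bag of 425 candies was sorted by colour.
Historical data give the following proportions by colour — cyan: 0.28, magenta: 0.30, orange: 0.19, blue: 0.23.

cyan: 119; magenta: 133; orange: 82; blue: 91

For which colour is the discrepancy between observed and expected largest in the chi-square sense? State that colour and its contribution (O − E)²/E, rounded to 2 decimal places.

Expected counts E_i = n·p_i: 425×0.28 = 119, 425×0.30 = 127.5, 425×0.19 = 80.75, 425×0.23 = 97.75.
cat          O        E   (O−E)²/E
cyan       119      119      0.000
magenta    133    127.5      0.237
orange      82    80.75      0.019
blue        91    97.75      0.466
The largest term is for blue: 0.47.

blue, 0.47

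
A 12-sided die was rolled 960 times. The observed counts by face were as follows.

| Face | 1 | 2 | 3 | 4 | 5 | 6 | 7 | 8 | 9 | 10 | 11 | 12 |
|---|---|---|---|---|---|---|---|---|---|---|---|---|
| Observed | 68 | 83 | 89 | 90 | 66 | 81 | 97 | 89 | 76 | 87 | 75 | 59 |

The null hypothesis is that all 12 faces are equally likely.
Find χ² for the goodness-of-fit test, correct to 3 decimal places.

Expected count for each of the 12 categories: 960/12 = 80.
1: (68 − 80)²/80 = 144/80 = 1.8000
2: (83 − 80)²/80 = 9/80 = 0.1125
3: (89 − 80)²/80 = 81/80 = 1.0125
4: (90 − 80)²/80 = 100/80 = 1.2500
5: (66 − 80)²/80 = 196/80 = 2.4500
6: (81 − 80)²/80 = 1/80 = 0.0125
7: (97 − 80)²/80 = 289/80 = 3.6125
8: (89 − 80)²/80 = 81/80 = 1.0125
9: (76 − 80)²/80 = 16/80 = 0.2000
10: (87 − 80)²/80 = 49/80 = 0.6125
11: (75 − 80)²/80 = 25/80 = 0.3125
12: (59 − 80)²/80 = 441/80 = 5.5125
Sum = 17.900

17.900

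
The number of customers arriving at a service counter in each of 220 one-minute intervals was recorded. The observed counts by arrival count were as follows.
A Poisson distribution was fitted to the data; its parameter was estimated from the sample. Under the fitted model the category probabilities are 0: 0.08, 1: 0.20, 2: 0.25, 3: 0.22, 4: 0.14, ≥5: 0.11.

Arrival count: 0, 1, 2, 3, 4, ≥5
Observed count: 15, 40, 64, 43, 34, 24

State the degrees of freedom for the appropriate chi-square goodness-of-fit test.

There are k = 6 categories and 1 parameter estimated from the data, so df = 6 − 1 − 1 = 4.

4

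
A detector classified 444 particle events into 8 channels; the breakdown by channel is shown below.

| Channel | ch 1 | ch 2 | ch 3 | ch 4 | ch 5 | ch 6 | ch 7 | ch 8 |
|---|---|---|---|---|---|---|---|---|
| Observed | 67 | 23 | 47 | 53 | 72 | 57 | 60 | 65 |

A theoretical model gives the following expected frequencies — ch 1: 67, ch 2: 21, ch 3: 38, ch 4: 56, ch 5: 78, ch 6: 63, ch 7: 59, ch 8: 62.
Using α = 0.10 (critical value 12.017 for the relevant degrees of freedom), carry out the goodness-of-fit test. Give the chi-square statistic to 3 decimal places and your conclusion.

cat         O        E   (O−E)²/E
ch 1       67       67     0.0000
ch 2       23       21     0.1905
ch 3       47       38     2.1316
ch 4       53       56     0.1607
ch 5       72       78     0.4615
ch 6       57       63     0.5714
ch 7       60       59     0.0169
ch 8       65       62     0.1452
Sum = 3.678
df = 7. Since 3.678 < 12.017, we do not reject H₀.

3.678; do not reject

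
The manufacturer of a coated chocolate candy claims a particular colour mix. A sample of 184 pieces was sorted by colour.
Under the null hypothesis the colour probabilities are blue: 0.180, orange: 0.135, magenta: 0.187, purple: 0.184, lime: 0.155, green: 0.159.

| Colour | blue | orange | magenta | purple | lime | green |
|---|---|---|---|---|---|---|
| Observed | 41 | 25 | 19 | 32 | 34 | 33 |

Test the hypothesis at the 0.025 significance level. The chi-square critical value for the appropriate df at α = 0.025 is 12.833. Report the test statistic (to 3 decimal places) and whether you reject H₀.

Expected counts E_i = n·p_i: 184×0.180 = 33.12, 184×0.135 = 24.84, 184×0.187 = 34.408, 184×0.184 = 33.856, 184×0.155 = 28.52, 184×0.159 = 29.256.
blue: (41 − 33.12)²/33.12 = 62.0944/33.12 = 1.8748
orange: (25 − 24.84)²/24.84 = 0.0256/24.84 = 0.0010
magenta: (19 − 34.408)²/34.408 = 237.406464/34.408 = 6.8997
purple: (32 − 33.856)²/33.856 = 3.444736/33.856 = 0.1017
lime: (34 − 28.52)²/28.52 = 30.0304/28.52 = 1.0530
green: (33 − 29.256)²/29.256 = 14.017536/29.256 = 0.4791
Sum = 10.409
df = 5. Since 10.409 < 12.833, we do not reject H₀.

10.409; do not reject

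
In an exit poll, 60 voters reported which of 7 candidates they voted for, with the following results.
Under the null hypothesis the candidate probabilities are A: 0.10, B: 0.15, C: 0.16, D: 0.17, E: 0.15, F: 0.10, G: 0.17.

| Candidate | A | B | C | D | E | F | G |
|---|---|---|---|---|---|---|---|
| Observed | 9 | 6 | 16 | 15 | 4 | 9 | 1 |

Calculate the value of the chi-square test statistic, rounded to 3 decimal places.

21.601

Expected counts E_i = n·p_i: 60×0.10 = 6, 60×0.15 = 9, 60×0.16 = 9.6, 60×0.17 = 10.2, 60×0.15 = 9, 60×0.10 = 6, 60×0.17 = 10.2.
cat         O        E   (O−E)²/E
A           9        6     1.5000
B           6        9     1.0000
C          16      9.6     4.2667
D          15     10.2     2.2588
E           4        9     2.7778
F           9        6     1.5000
G           1     10.2     8.2980
Sum = 21.601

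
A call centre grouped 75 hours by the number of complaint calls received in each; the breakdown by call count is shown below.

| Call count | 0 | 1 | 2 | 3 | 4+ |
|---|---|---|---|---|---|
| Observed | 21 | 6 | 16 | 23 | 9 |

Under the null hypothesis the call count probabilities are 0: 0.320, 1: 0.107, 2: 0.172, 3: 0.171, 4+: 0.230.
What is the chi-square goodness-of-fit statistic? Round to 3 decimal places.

Expected counts E_i = n·p_i: 75×0.320 = 24, 75×0.107 = 8.025, 75×0.172 = 12.9, 75×0.171 = 12.825, 75×0.230 = 17.25.
0: (21 − 24)²/24 = 9/24 = 0.3750
1: (6 − 8.025)²/8.025 = 4.100625/8.025 = 0.5110
2: (16 − 12.9)²/12.9 = 9.61/12.9 = 0.7450
3: (23 − 12.825)²/12.825 = 103.530625/12.825 = 8.0726
4+: (9 − 17.25)²/17.25 = 68.0625/17.25 = 3.9457
Sum = 13.649

13.649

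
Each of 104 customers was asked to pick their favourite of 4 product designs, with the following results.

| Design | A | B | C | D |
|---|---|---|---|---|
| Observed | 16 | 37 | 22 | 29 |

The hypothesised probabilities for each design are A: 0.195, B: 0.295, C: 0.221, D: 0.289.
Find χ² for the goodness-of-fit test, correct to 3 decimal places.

2.284

Expected counts E_i = n·p_i: 104×0.195 = 20.28, 104×0.295 = 30.68, 104×0.221 = 22.984, 104×0.289 = 30.056.
A: (16 − 20.28)²/20.28 = 18.3184/20.28 = 0.9033
B: (37 − 30.68)²/30.68 = 39.9424/30.68 = 1.3019
C: (22 − 22.984)²/22.984 = 0.968256/22.984 = 0.0421
D: (29 − 30.056)²/30.056 = 1.115136/30.056 = 0.0371
Sum = 2.284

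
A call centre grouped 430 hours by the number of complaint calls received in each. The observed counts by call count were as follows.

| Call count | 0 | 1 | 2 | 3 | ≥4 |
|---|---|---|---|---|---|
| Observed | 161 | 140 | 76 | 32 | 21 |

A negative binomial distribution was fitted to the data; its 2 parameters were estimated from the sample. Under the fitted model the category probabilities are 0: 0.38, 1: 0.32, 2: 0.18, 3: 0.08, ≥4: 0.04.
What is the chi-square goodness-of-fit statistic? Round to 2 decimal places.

Expected counts E_i = n·p_i: 430×0.38 = 163.4, 430×0.32 = 137.6, 430×0.18 = 77.4, 430×0.08 = 34.4, 430×0.04 = 17.2.
0: (161 − 163.4)²/163.4 = 5.76/163.4 = 0.035
1: (140 − 137.6)²/137.6 = 5.76/137.6 = 0.042
2: (76 − 77.4)²/77.4 = 1.96/77.4 = 0.025
3: (32 − 34.4)²/34.4 = 5.76/34.4 = 0.167
≥4: (21 − 17.2)²/17.2 = 14.44/17.2 = 0.840
Sum = 1.11

1.11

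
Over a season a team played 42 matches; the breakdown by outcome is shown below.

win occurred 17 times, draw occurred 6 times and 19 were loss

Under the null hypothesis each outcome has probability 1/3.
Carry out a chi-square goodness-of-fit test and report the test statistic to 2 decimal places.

7.00

Under H₀ each category has probability 1/3, so each expected count is 42/3 = 14.
χ² = (17−14)²/14 + (6−14)²/14 + (19−14)²/14
   = 0.643 + 4.571 + 1.786
Sum = 7.00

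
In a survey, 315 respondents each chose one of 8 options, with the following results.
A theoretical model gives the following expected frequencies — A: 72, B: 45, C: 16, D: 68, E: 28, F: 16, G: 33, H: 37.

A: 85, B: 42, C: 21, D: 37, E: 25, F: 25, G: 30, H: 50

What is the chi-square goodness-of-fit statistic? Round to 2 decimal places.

χ² = (85−72)²/72 + (42−45)²/45 + (21−16)²/16 + (37−68)²/68 + (25−28)²/28 + (25−16)²/16 + (30−33)²/33 + (50−37)²/37
   = 2.347 + 0.200 + 1.563 + 14.132 + 0.321 + 5.063 + 0.273 + 4.568
Sum = 28.47

28.47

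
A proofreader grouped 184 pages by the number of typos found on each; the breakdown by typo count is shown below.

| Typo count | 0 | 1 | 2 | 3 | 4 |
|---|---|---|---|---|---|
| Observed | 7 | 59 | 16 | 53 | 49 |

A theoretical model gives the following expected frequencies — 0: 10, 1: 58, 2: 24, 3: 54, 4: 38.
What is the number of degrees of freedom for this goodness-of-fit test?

There are k = 5 categories and no parameters were estimated from the data, so df = 5 − 1 = 4.

4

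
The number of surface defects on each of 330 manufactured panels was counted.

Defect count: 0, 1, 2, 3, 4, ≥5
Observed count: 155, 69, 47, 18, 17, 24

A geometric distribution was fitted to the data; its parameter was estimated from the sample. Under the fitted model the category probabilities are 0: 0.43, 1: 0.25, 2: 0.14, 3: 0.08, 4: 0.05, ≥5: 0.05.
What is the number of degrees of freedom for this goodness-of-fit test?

There are k = 6 categories and 1 parameter estimated from the data, so df = 6 − 1 − 1 = 4.

4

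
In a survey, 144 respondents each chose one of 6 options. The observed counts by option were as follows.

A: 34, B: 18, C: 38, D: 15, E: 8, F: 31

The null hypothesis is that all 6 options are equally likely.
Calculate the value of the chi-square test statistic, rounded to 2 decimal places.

29.92

Under H₀ each category has probability 1/6, so each expected count is 144/6 = 24.
A: (34 − 24)²/24 = 100/24 = 4.167
B: (18 − 24)²/24 = 36/24 = 1.500
C: (38 − 24)²/24 = 196/24 = 8.167
D: (15 − 24)²/24 = 81/24 = 3.375
E: (8 − 24)²/24 = 256/24 = 10.667
F: (31 − 24)²/24 = 49/24 = 2.042
Sum = 29.92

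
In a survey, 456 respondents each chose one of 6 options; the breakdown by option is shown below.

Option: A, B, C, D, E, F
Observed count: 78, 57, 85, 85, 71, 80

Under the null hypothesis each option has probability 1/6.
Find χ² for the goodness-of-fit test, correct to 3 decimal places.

7.474

Expected count for each of the 6 categories: 456/6 = 76.
χ² = (78−76)²/76 + (57−76)²/76 + (85−76)²/76 + (85−76)²/76 + (71−76)²/76 + (80−76)²/76
   = 0.0526 + 4.7500 + 1.0658 + 1.0658 + 0.3289 + 0.2105
Sum = 7.474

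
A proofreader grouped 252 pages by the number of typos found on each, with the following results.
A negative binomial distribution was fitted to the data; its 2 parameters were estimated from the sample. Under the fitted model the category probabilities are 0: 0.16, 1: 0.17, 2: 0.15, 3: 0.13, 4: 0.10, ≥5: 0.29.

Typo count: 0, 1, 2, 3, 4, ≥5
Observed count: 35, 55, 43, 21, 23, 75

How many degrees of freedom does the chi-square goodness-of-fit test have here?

There are k = 6 categories and 2 parameters estimated from the data, so df = 6 − 1 − 2 = 3.

3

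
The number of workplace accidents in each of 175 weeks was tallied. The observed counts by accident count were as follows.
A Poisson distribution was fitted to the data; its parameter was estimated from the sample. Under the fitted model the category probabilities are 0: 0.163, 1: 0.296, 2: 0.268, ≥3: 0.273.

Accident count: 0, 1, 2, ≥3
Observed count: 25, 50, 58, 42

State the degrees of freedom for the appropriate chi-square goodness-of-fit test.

2

There are k = 4 categories and 1 parameter estimated from the data, so df = 4 − 1 − 1 = 2.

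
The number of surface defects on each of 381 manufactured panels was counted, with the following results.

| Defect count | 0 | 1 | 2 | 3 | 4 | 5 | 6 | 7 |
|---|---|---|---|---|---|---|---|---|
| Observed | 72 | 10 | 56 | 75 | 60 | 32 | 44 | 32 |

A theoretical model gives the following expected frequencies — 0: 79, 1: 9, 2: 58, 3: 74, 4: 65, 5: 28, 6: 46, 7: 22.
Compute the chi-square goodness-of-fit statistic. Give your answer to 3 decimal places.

cat         O        E   (O−E)²/E
0          72       79     0.6203
1          10        9     0.1111
2          56       58     0.0690
3          75       74     0.0135
4          60       65     0.3846
5          32       28     0.5714
6          44       46     0.0870
7          32       22     4.5455
Sum = 6.402

6.402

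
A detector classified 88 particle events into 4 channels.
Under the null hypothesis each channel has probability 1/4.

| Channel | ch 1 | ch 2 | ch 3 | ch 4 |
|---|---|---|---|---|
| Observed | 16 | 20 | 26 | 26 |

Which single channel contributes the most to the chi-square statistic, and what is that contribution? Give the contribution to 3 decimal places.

ch 1, 1.636

Under H₀ each category has probability 1/4, so each expected count is 88/4 = 22.
ch 1: (16 − 22)²/22 = 36/22 = 1.6364
ch 2: (20 − 22)²/22 = 4/22 = 0.1818
ch 3: (26 − 22)²/22 = 16/22 = 0.7273
ch 4: (26 − 22)²/22 = 16/22 = 0.7273
The largest term is for ch 1: 1.636.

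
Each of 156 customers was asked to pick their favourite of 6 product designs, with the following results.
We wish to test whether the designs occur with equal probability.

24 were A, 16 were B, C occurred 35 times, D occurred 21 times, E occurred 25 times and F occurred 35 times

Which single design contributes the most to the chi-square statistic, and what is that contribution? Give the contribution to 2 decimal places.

Under H₀ each category has probability 1/6, so each expected count is 156/6 = 26.
χ² = (24−26)²/26 + (16−26)²/26 + (35−26)²/26 + (21−26)²/26 + (25−26)²/26 + (35−26)²/26
   = 0.154 + 3.846 + 3.115 + 0.962 + 0.038 + 3.115
The largest term is for B: 3.85.

B, 3.85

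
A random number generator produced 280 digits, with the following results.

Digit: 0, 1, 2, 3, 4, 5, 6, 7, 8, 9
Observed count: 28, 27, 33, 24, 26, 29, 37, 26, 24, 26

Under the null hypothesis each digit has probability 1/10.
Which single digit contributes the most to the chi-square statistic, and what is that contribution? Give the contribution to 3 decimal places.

Expected count for each of the 10 categories: 280/10 = 28.
0: (28 − 28)²/28 = 0/28 = 0.0000
1: (27 − 28)²/28 = 1/28 = 0.0357
2: (33 − 28)²/28 = 25/28 = 0.8929
3: (24 − 28)²/28 = 16/28 = 0.5714
4: (26 − 28)²/28 = 4/28 = 0.1429
5: (29 − 28)²/28 = 1/28 = 0.0357
6: (37 − 28)²/28 = 81/28 = 2.8929
7: (26 − 28)²/28 = 4/28 = 0.1429
8: (24 − 28)²/28 = 16/28 = 0.5714
9: (26 − 28)²/28 = 4/28 = 0.1429
The largest term is for 6: 2.893.

6, 2.893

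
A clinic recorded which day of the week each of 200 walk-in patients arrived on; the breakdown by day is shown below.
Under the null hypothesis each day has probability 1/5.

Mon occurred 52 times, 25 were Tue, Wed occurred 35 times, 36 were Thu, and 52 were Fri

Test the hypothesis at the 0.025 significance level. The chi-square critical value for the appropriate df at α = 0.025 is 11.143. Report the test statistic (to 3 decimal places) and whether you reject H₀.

13.850; reject

Expected count for each of the 5 categories: 200/5 = 40.
χ² = (52−40)²/40 + (25−40)²/40 + (35−40)²/40 + (36−40)²/40 + (52−40)²/40
   = 3.6000 + 5.6250 + 0.6250 + 0.4000 + 3.6000
Sum = 13.850
df = 4. Since 13.850 > 11.143, we reject H₀.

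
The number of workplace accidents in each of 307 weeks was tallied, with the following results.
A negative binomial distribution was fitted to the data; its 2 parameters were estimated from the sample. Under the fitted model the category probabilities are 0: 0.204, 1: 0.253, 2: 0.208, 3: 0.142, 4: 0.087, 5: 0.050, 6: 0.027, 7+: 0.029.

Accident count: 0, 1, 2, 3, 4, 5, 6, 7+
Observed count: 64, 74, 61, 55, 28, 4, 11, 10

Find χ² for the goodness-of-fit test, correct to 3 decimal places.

12.792

Expected counts E_i = n·p_i: 307×0.204 = 62.628, 307×0.253 = 77.671, 307×0.208 = 63.856, 307×0.142 = 43.594, 307×0.087 = 26.709, 307×0.050 = 15.35, 307×0.027 = 8.289, 307×0.029 = 8.903.
χ² = (64−62.628)²/62.628 + (74−77.671)²/77.671 + (61−63.856)²/63.856 + (55−43.594)²/43.594 + (28−26.709)²/26.709 + (4−15.35)²/15.35 + (11−8.289)²/8.289 + (10−8.903)²/8.903
   = 0.0301 + 0.1735 + 0.1277 + 2.9843 + 0.0624 + 8.3923 + 0.8867 + 0.1352
Sum = 12.792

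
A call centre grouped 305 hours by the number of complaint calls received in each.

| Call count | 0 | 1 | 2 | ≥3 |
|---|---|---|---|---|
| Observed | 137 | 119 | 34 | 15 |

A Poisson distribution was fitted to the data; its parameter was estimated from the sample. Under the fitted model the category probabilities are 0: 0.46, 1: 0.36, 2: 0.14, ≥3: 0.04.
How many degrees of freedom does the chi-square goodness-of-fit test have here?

2

There are k = 4 categories and 1 parameter estimated from the data, so df = 4 − 1 − 1 = 2.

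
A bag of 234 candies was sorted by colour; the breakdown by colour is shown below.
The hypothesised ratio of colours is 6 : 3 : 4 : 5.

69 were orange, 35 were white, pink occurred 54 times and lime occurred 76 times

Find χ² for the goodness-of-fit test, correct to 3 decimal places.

Ratio total = 18. Expected counts: 234×6/18 = 78, 234×3/18 = 39, 234×4/18 = 52, 234×5/18 = 65.
cat         O        E   (O−E)²/E
orange     69       78     1.0385
white      35       39     0.4103
pink       54       52     0.0769
lime       76       65     1.8615
Sum = 3.387

3.387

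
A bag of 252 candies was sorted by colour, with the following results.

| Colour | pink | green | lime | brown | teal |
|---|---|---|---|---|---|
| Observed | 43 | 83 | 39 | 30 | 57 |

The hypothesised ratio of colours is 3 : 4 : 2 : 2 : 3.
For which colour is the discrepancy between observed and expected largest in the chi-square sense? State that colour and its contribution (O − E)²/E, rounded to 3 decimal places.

Ratio total = 14. Expected counts: 252×3/14 = 54, 252×4/14 = 72, 252×2/14 = 36, 252×2/14 = 36, 252×3/14 = 54.
pink: (43 − 54)²/54 = 121/54 = 2.2407
green: (83 − 72)²/72 = 121/72 = 1.6806
lime: (39 − 36)²/36 = 9/36 = 0.2500
brown: (30 − 36)²/36 = 36/36 = 1.0000
teal: (57 − 54)²/54 = 9/54 = 0.1667
The largest term is for pink: 2.241.

pink, 2.241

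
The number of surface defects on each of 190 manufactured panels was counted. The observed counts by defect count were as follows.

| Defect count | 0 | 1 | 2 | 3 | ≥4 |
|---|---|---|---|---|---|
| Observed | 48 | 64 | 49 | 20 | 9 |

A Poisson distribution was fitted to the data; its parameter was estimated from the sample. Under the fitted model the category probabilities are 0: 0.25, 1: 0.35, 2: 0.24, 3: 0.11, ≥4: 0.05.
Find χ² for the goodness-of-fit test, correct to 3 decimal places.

0.418

Expected counts E_i = n·p_i: 190×0.25 = 47.5, 190×0.35 = 66.5, 190×0.24 = 45.6, 190×0.11 = 20.9, 190×0.05 = 9.5.
cat         O        E   (O−E)²/E
0          48     47.5     0.0053
1          64     66.5     0.0940
2          49     45.6     0.2535
3          20     20.9     0.0388
≥4          9      9.5     0.0263
Sum = 0.418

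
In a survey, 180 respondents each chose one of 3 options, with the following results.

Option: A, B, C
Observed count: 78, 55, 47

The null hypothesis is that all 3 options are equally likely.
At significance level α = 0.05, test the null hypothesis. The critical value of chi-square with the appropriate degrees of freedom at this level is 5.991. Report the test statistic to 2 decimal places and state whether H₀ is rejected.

8.63; reject

Expected count for each of the 3 categories: 180/3 = 60.
χ² = (78−60)²/60 + (55−60)²/60 + (47−60)²/60
   = 5.400 + 0.417 + 2.817
Sum = 8.63
df = 2. Since 8.63 > 5.991, we reject H₀.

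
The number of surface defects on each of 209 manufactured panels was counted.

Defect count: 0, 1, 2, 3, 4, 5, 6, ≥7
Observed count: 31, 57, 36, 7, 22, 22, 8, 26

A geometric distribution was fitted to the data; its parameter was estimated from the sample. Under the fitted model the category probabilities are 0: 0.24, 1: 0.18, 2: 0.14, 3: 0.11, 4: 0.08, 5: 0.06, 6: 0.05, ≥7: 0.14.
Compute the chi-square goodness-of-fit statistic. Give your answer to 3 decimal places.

Expected counts E_i = n·p_i: 209×0.24 = 50.16, 209×0.18 = 37.62, 209×0.14 = 29.26, 209×0.11 = 22.99, 209×0.08 = 16.72, 209×0.06 = 12.54, 209×0.05 = 10.45, 209×0.14 = 29.26.
0: (31 − 50.16)²/50.16 = 367.1056/50.16 = 7.3187
1: (57 − 37.62)²/37.62 = 375.5844/37.62 = 9.9836
2: (36 − 29.26)²/29.26 = 45.4276/29.26 = 1.5525
3: (7 − 22.99)²/22.99 = 255.6801/22.99 = 11.1214
4: (22 − 16.72)²/16.72 = 27.8784/16.72 = 1.6674
5: (22 − 12.54)²/12.54 = 89.4916/12.54 = 7.1365
6: (8 − 10.45)²/10.45 = 6.0025/10.45 = 0.5744
≥7: (26 − 29.26)²/29.26 = 10.6276/29.26 = 0.3632
Sum = 39.718

39.718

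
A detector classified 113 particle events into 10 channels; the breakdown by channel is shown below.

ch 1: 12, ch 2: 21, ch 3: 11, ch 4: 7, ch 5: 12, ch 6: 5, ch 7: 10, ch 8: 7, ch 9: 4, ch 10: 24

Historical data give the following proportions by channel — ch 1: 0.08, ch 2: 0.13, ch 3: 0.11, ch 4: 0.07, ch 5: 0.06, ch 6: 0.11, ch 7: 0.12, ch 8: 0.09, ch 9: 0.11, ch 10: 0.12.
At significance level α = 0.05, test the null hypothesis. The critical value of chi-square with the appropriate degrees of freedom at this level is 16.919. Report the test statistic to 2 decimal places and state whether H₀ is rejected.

28.09; reject

Expected counts E_i = n·p_i: 113×0.08 = 9.04, 113×0.13 = 14.69, 113×0.11 = 12.43, 113×0.07 = 7.91, 113×0.06 = 6.78, 113×0.11 = 12.43, 113×0.12 = 13.56, 113×0.09 = 10.17, 113×0.11 = 12.43, 113×0.12 = 13.56.
ch 1: (12 − 9.04)²/9.04 = 8.7616/9.04 = 0.969
ch 2: (21 − 14.69)²/14.69 = 39.8161/14.69 = 2.710
ch 3: (11 − 12.43)²/12.43 = 2.0449/12.43 = 0.165
ch 4: (7 − 7.91)²/7.91 = 0.8281/7.91 = 0.105
ch 5: (12 − 6.78)²/6.78 = 27.2484/6.78 = 4.019
ch 6: (5 − 12.43)²/12.43 = 55.2049/12.43 = 4.441
ch 7: (10 − 13.56)²/13.56 = 12.6736/13.56 = 0.935
ch 8: (7 − 10.17)²/10.17 = 10.0489/10.17 = 0.988
ch 9: (4 − 12.43)²/12.43 = 71.0649/12.43 = 5.717
ch 10: (24 − 13.56)²/13.56 = 108.9936/13.56 = 8.038
Sum = 28.09
df = 9. Since 28.09 > 16.919, we reject H₀.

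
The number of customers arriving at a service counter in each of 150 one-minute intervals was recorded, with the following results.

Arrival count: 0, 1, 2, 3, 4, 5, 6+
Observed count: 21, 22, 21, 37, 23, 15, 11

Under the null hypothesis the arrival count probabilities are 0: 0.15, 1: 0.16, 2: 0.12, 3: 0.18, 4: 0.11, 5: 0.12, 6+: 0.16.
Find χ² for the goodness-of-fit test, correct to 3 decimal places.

14.573

Expected counts E_i = n·p_i: 150×0.15 = 22.5, 150×0.16 = 24, 150×0.12 = 18, 150×0.18 = 27, 150×0.11 = 16.5, 150×0.12 = 18, 150×0.16 = 24.
cat         O        E   (O−E)²/E
0          21     22.5     0.1000
1          22       24     0.1667
2          21       18     0.5000
3          37       27     3.7037
4          23     16.5     2.5606
5          15       18     0.5000
6+         11       24     7.0417
Sum = 14.573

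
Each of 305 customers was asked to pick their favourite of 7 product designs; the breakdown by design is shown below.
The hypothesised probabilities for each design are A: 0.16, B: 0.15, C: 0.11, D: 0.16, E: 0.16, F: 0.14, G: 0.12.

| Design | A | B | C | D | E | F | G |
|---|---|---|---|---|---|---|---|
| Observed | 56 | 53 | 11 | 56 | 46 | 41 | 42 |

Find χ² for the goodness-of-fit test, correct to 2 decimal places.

Expected counts E_i = n·p_i: 305×0.16 = 48.8, 305×0.15 = 45.75, 305×0.11 = 33.55, 305×0.16 = 48.8, 305×0.16 = 48.8, 305×0.14 = 42.7, 305×0.12 = 36.6.
χ² = (56−48.8)²/48.8 + (53−45.75)²/45.75 + (11−33.55)²/33.55 + (56−48.8)²/48.8 + (46−48.8)²/48.8 + (41−42.7)²/42.7 + (42−36.6)²/36.6
   = 1.062 + 1.149 + 15.157 + 1.062 + 0.161 + 0.068 + 0.797
Sum = 19.46

19.46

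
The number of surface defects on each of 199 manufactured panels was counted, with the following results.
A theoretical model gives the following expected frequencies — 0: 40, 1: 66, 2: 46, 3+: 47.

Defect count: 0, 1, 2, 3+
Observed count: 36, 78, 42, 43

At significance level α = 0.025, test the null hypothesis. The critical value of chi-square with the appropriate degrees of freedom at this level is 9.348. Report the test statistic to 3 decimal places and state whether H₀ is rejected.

χ² = (36−40)²/40 + (78−66)²/66 + (42−46)²/46 + (43−47)²/47
   = 0.4000 + 2.1818 + 0.3478 + 0.3404
Sum = 3.270
df = 3. Since 3.270 < 9.348, we do not reject H₀.

3.270; do not reject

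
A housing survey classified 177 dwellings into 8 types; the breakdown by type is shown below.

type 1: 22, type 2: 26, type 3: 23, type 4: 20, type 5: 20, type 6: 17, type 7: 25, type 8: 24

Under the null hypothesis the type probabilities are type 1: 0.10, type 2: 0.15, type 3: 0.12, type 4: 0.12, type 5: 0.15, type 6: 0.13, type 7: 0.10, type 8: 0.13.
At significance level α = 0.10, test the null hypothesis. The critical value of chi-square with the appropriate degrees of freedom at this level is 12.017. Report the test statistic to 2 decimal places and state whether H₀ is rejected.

Expected counts E_i = n·p_i: 177×0.10 = 17.7, 177×0.15 = 26.55, 177×0.12 = 21.24, 177×0.12 = 21.24, 177×0.15 = 26.55, 177×0.13 = 23.01, 177×0.10 = 17.7, 177×0.13 = 23.01.
type 1: (22 − 17.7)²/17.7 = 18.49/17.7 = 1.045
type 2: (26 − 26.55)²/26.55 = 0.3025/26.55 = 0.011
type 3: (23 − 21.24)²/21.24 = 3.0976/21.24 = 0.146
type 4: (20 − 21.24)²/21.24 = 1.5376/21.24 = 0.072
type 5: (20 − 26.55)²/26.55 = 42.9025/26.55 = 1.616
type 6: (17 − 23.01)²/23.01 = 36.1201/23.01 = 1.570
type 7: (25 − 17.7)²/17.7 = 53.29/17.7 = 3.011
type 8: (24 − 23.01)²/23.01 = 0.9801/23.01 = 0.043
Sum = 7.51
df = 7. Since 7.51 < 12.017, we do not reject H₀.

7.51; do not reject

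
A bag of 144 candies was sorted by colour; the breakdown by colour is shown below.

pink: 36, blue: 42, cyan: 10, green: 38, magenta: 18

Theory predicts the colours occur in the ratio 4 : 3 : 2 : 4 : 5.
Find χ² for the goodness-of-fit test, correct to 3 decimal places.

Ratio total = 18. Expected counts: 144×4/18 = 32, 144×3/18 = 24, 144×2/18 = 16, 144×4/18 = 32, 144×5/18 = 40.
cat          O        E   (O−E)²/E
pink        36       32     0.5000
blue        42       24    13.5000
cyan        10       16     2.2500
green       38       32     1.1250
magenta     18       40    12.1000
Sum = 29.475

29.475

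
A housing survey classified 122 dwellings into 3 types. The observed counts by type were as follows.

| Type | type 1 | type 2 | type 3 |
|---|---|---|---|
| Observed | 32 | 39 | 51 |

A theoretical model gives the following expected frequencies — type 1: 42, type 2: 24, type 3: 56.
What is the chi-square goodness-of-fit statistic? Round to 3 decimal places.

12.202

type 1: (32 − 42)²/42 = 100/42 = 2.3810
type 2: (39 − 24)²/24 = 225/24 = 9.3750
type 3: (51 − 56)²/56 = 25/56 = 0.4464
Sum = 12.202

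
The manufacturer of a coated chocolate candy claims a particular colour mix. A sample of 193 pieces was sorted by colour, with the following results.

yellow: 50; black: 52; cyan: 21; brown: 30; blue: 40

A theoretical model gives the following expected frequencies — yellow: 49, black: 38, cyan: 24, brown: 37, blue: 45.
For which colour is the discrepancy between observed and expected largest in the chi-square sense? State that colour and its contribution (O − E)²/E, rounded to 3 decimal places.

yellow: (50 − 49)²/49 = 1/49 = 0.0204
black: (52 − 38)²/38 = 196/38 = 5.1579
cyan: (21 − 24)²/24 = 9/24 = 0.3750
brown: (30 − 37)²/37 = 49/37 = 1.3243
blue: (40 − 45)²/45 = 25/45 = 0.5556
The largest term is for black: 5.158.

black, 5.158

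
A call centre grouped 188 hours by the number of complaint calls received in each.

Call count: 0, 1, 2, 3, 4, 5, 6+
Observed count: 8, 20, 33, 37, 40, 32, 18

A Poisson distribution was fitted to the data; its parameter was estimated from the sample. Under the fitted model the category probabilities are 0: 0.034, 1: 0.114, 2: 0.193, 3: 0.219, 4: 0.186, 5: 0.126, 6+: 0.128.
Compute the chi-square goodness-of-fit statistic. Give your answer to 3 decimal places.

6.389

Expected counts E_i = n·p_i: 188×0.034 = 6.392, 188×0.114 = 21.432, 188×0.193 = 36.284, 188×0.219 = 41.172, 188×0.186 = 34.968, 188×0.126 = 23.688, 188×0.128 = 24.064.
0: (8 − 6.392)²/6.392 = 2.585664/6.392 = 0.4045
1: (20 − 21.432)²/21.432 = 2.050624/21.432 = 0.0957
2: (33 − 36.284)²/36.284 = 10.784656/36.284 = 0.2972
3: (37 − 41.172)²/41.172 = 17.405584/41.172 = 0.4228
4: (40 − 34.968)²/34.968 = 25.321024/34.968 = 0.7241
5: (32 − 23.688)²/23.688 = 69.089344/23.688 = 2.9166
6+: (18 − 24.064)²/24.064 = 36.772096/24.064 = 1.5281
Sum = 6.389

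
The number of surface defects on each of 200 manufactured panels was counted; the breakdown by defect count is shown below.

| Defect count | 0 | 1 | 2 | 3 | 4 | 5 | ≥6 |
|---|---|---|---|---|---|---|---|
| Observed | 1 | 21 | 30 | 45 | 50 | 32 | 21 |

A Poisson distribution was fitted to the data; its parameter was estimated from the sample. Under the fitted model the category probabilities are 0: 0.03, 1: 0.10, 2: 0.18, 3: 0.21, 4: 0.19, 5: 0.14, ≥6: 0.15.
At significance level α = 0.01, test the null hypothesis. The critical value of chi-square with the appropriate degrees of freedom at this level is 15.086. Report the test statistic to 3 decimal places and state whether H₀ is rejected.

Expected counts E_i = n·p_i: 200×0.03 = 6, 200×0.10 = 20, 200×0.18 = 36, 200×0.21 = 42, 200×0.19 = 38, 200×0.14 = 28, 200×0.15 = 30.
0: (1 − 6)²/6 = 25/6 = 4.1667
1: (21 − 20)²/20 = 1/20 = 0.0500
2: (30 − 36)²/36 = 36/36 = 1.0000
3: (45 − 42)²/42 = 9/42 = 0.2143
4: (50 − 38)²/38 = 144/38 = 3.7895
5: (32 − 28)²/28 = 16/28 = 0.5714
≥6: (21 − 30)²/30 = 81/30 = 2.7000
Sum = 12.492
df = 5. Since 12.492 < 15.086, we do not reject H₀.

12.492; do not reject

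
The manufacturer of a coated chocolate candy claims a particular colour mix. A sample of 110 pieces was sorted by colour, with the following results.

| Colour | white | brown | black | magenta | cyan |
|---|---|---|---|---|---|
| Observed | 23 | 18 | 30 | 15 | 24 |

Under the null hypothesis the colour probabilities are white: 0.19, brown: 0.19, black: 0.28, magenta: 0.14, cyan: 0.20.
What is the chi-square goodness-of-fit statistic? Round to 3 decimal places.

0.826

Expected counts E_i = n·p_i: 110×0.19 = 20.9, 110×0.19 = 20.9, 110×0.28 = 30.8, 110×0.14 = 15.4, 110×0.20 = 22.
white: (23 − 20.9)²/20.9 = 4.41/20.9 = 0.2110
brown: (18 − 20.9)²/20.9 = 8.41/20.9 = 0.4024
black: (30 − 30.8)²/30.8 = 0.64/30.8 = 0.0208
magenta: (15 − 15.4)²/15.4 = 0.16/15.4 = 0.0104
cyan: (24 − 22)²/22 = 4/22 = 0.1818
Sum = 0.826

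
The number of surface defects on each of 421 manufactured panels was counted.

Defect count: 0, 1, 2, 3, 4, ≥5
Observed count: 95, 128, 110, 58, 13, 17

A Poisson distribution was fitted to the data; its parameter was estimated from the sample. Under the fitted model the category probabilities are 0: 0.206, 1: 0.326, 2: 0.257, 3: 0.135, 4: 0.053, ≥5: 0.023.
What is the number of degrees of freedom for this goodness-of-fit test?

There are k = 6 categories and 1 parameter estimated from the data, so df = 6 − 1 − 1 = 4.

4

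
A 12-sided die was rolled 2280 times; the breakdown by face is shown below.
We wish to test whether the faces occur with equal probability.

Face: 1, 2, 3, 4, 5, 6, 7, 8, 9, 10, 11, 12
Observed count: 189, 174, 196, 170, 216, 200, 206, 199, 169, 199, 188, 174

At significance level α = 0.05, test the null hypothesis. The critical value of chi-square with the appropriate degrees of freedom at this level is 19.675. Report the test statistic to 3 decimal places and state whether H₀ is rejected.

13.621; do not reject

Expected count for each of the 12 categories: 2280/12 = 190.
χ² = (189−190)²/190 + (174−190)²/190 + (196−190)²/190 + (170−190)²/190 + (216−190)²/190 + (200−190)²/190 + (206−190)²/190 + (199−190)²/190 + (169−190)²/190 + (199−190)²/190 + (188−190)²/190 + (174−190)²/190
   = 0.0053 + 1.3474 + 0.1895 + 2.1053 + 3.5579 + 0.5263 + 1.3474 + 0.4263 + 2.3211 + 0.4263 + 0.0211 + 1.3474
Sum = 13.621
df = 11. Since 13.621 < 19.675, we do not reject H₀.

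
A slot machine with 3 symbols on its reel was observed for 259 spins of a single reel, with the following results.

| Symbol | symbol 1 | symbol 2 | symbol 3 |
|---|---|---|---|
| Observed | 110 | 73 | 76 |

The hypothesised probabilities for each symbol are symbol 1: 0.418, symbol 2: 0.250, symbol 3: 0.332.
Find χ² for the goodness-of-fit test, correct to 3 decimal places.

Expected counts E_i = n·p_i: 259×0.418 = 108.262, 259×0.250 = 64.75, 259×0.332 = 85.988.
cat           O        E   (O−E)²/E
symbol 1    110  108.262     0.0279
symbol 2     73    64.75     1.0512
symbol 3     76   85.988     1.1602
Sum = 2.239

2.239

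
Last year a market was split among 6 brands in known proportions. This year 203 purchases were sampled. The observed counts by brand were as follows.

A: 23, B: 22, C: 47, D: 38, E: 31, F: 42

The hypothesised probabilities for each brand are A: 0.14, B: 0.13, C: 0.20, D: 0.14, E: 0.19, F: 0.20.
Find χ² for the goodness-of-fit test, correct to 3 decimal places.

Expected counts E_i = n·p_i: 203×0.14 = 28.42, 203×0.13 = 26.39, 203×0.20 = 40.6, 203×0.14 = 28.42, 203×0.19 = 38.57, 203×0.20 = 40.6.
A: (23 − 28.42)²/28.42 = 29.3764/28.42 = 1.0337
B: (22 − 26.39)²/26.39 = 19.2721/26.39 = 0.7303
C: (47 − 40.6)²/40.6 = 40.96/40.6 = 1.0089
D: (38 − 28.42)²/28.42 = 91.7764/28.42 = 3.2293
E: (31 − 38.57)²/38.57 = 57.3049/38.57 = 1.4857
F: (42 − 40.6)²/40.6 = 1.96/40.6 = 0.0483
Sum = 7.536

7.536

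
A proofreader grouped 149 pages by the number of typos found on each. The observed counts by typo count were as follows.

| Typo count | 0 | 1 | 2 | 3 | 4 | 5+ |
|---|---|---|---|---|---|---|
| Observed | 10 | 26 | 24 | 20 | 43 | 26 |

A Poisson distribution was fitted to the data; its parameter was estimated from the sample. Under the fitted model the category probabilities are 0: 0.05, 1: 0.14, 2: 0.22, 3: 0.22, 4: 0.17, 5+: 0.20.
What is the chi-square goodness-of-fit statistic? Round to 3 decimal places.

Expected counts E_i = n·p_i: 149×0.05 = 7.45, 149×0.14 = 20.86, 149×0.22 = 32.78, 149×0.22 = 32.78, 149×0.17 = 25.33, 149×0.20 = 29.8.
0: (10 − 7.45)²/7.45 = 6.5025/7.45 = 0.8728
1: (26 − 20.86)²/20.86 = 26.4196/20.86 = 1.2665
2: (24 − 32.78)²/32.78 = 77.0884/32.78 = 2.3517
3: (20 − 32.78)²/32.78 = 163.3284/32.78 = 4.9826
4: (43 − 25.33)²/25.33 = 312.2289/25.33 = 12.3264
5+: (26 − 29.8)²/29.8 = 14.44/29.8 = 0.4846
Sum = 22.285

22.285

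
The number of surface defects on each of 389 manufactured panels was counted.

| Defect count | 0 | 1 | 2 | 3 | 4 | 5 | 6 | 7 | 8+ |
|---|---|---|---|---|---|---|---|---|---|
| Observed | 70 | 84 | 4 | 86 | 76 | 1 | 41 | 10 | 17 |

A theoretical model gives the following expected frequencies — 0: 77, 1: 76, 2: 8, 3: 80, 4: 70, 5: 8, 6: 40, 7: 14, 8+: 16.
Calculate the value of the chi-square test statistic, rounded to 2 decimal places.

χ² = (70−77)²/77 + (84−76)²/76 + (4−8)²/8 + (86−80)²/80 + (76−70)²/70 + (1−8)²/8 + (41−40)²/40 + (10−14)²/14 + (17−16)²/16
   = 0.636 + 0.842 + 2.000 + 0.450 + 0.514 + 6.125 + 0.025 + 1.143 + 0.063
Sum = 11.80

11.80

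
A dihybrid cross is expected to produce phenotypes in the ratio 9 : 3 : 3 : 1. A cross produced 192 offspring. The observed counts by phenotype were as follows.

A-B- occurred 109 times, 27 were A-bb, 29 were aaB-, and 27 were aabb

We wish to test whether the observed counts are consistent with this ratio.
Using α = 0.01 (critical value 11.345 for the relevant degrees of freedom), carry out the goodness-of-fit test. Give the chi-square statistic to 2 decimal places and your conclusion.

Ratio total = 16. Expected counts: 192×9/16 = 108, 192×3/16 = 36, 192×3/16 = 36, 192×1/16 = 12.
A-B-: (109 − 108)²/108 = 1/108 = 0.009
A-bb: (27 − 36)²/36 = 81/36 = 2.250
aaB-: (29 − 36)²/36 = 49/36 = 1.361
aabb: (27 − 12)²/12 = 225/12 = 18.750
Sum = 22.37
df = 3. Since 22.37 > 11.345, we reject H₀.

22.37; reject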